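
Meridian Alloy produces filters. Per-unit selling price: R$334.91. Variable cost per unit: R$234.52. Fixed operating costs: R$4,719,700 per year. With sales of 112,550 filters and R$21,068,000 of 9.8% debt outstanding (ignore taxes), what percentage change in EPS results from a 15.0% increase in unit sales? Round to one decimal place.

+37.5%

At 112,550 units, contribution = 112,550 × R$100.39 = R$11,298,894.50.
Operating income = contribution − fixed costs = R$11,298,894.50 − R$4,719,700 = R$6,579,194.50.
After interest of R$2,064,664.00, pre-tax earnings = R$4,514,530.50.
Degree of combined leverage = contribution ÷ (EBIT − I) = R$11,298,894.50 ÷ R$4,514,530.50 = 2.5028.
EPS therefore changes by 2.5028 × (+15.0%) = +37.5%.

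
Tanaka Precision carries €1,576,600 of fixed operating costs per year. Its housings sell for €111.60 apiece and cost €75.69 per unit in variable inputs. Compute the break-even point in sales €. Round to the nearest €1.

CM per unit = €111.60 − €75.69 = €35.91; CM ratio = €35.91 / €111.60 = 0.3218.
Break-even sales = FC ÷ CM ratio = €1,576,600 × €111.60 / €35.91 = €4,899,709.

€4,899,709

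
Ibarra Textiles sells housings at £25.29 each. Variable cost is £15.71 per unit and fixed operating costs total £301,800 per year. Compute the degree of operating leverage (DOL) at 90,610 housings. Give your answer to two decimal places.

1.53

At 90,610 units, contribution = 90,610 × £9.58 = £868,043.80.
Operating income = contribution − fixed costs = £868,043.80 − £301,800 = £566,243.80.
Degree of operating leverage = £868,043.80 / £566,243.80 = 1.5330.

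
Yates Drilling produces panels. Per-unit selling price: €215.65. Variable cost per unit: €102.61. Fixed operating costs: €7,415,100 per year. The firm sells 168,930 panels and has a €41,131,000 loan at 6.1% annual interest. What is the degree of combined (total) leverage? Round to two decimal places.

At 168,930 units, contribution = 168,930 × €113.04 = €19,095,847.20.
EBIT = €19,095,847.20 − €7,415,100 = €11,680,747.20. Interest = €2,508,991.00, so EBIT − I = €9,171,756.20.
DCL = contribution ÷ (EBIT − I) = €19,095,847.20 ÷ €9,171,756.20 = 2.0820.

2.08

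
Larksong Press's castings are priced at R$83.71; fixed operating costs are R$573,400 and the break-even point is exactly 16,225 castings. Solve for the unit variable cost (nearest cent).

At break-even, FC = Q × (P − VC), so P − VC = R$573,400 ÷ 16,225 = R$35.3405.
Hence VC = price − CM = R$83.71 − R$35.3405 = R$48.37.

R$48.37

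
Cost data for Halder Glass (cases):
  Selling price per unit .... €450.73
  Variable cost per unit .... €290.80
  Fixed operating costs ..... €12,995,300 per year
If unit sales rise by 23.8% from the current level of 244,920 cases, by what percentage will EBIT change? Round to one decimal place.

+35.6%

At 244,920 units, contribution = 244,920 × €159.93 = €39,170,055.60.
Subtracting fixed costs: EBIT = €39,170,055.60 − €12,995,300 = €26,174,755.60.
So DOL = total CM / EBIT = €39,170,055.60 / €26,174,755.60 = 1.4965.
Operating income changes by 1.4965 × +23.8% = +35.6%.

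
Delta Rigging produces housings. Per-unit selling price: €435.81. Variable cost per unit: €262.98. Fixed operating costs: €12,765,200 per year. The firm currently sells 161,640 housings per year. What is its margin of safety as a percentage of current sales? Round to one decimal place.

54.3%

Each unit contributes €435.81 − €262.98 = €172.83. Break-even units = €12,765,200 ÷ €172.83 = 73,859.86; break-even revenue = 73,859.86 × €435.81 = €32,188,866.59.
Actual sales revenue = 161,640 × €435.81 = €70,444,328.40.
Margin of safety = (€70,444,328.40 − €32,188,866.59) ÷ €70,444,328.40 = 54.3%.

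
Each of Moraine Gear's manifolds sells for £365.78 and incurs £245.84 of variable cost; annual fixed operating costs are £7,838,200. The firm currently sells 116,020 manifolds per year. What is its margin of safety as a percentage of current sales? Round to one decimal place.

43.7%

Each unit contributes £365.78 − £245.84 = £119.94. Break-even units = £7,838,200 ÷ £119.94 = 65,351.01; break-even revenue = 65,351.01 × £365.78 = £23,904,092.01.
Actual sales revenue = 116,020 × £365.78 = £42,437,795.60.
Margin of safety = (£42,437,795.60 − £23,904,092.01) ÷ £42,437,795.60 = 43.7%.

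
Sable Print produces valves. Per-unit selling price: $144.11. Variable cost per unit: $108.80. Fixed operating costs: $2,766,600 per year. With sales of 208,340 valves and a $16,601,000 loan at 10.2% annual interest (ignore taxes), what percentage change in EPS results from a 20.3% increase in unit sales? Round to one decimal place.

Contribution at this volume is 208,340 × $35.31 = $7,356,485.40.
Subtracting fixed costs: EBIT = $7,356,485.40 − $2,766,600 = $4,589,885.40.
After interest of $1,693,302.00, pre-tax earnings = $2,896,583.40.
Degree of combined leverage = contribution ÷ (EBIT − I) = $7,356,485.40 ÷ $2,896,583.40 = 2.5397.
EPS therefore changes by 2.5397 × (+20.3%) = +51.6%.

+51.6%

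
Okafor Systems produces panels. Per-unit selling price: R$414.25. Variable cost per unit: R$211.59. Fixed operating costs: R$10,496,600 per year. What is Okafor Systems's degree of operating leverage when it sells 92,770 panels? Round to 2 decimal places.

2.26

Total contribution margin = 92,770 × R$202.66 = R$18,800,768.20.
Operating income = contribution − fixed costs = R$18,800,768.20 − R$10,496,600 = R$8,304,168.20.
So DOL = total CM / EBIT = R$18,800,768.20 / R$8,304,168.20 = 2.2640.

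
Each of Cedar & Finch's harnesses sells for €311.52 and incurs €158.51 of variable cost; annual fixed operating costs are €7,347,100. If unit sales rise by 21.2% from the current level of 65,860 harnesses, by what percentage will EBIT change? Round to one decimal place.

+78.3%

At 65,860 units, contribution = 65,860 × €153.01 = €10,077,238.60.
Operating income = contribution − fixed costs = €10,077,238.60 − €7,347,100 = €2,730,138.60.
So DOL = total CM / EBIT = €10,077,238.60 / €2,730,138.60 = 3.6911.
%ΔEBIT = DOL × %ΔSales = 3.6911 × +21.2% = +78.3%.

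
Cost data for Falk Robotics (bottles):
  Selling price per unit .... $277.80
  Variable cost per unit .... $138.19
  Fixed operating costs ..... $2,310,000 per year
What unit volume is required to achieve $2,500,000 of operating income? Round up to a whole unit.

Contribution margin per unit = $277.80 − $138.19 = $139.61.
Units = (FC + target) / CM = ($2,310,000 + $2,500,000) / $139.61 = 34,453.12, so 34,454 bottles.

34,454 bottles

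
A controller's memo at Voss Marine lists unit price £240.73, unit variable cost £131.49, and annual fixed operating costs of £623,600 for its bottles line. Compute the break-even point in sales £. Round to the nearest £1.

£1,374,215

CM per unit = £240.73 − £131.49 = £109.24; CM ratio = £109.24 / £240.73 = 0.4538.
Break-even revenue = fixed costs × price ÷ CM = £623,600 × £240.73 ÷ £109.24 = £1,374,215.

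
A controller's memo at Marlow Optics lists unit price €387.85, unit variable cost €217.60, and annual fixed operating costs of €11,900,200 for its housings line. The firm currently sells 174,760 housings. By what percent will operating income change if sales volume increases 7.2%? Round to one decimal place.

Total contribution margin = 174,760 × €170.25 = €29,752,890.00.
Operating income = contribution − fixed costs = €29,752,890.00 − €11,900,200 = €17,852,690.00.
DOL = contribution ÷ EBIT = €29,752,890.00 ÷ €17,852,690.00 = 1.6666.
%ΔEBIT = DOL × %ΔSales = 1.6666 × +7.2% = +12.0%.

+12.0%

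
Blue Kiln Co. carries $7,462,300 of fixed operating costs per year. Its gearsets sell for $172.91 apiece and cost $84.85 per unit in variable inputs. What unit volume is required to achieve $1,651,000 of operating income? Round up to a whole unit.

103,490 gearsets

Each unit contributes $172.91 − $84.85 = $88.06.
Units = (FC + target) / CM = ($7,462,300 + $1,651,000) / $88.06 = 103,489.67, so 103,490 gearsets.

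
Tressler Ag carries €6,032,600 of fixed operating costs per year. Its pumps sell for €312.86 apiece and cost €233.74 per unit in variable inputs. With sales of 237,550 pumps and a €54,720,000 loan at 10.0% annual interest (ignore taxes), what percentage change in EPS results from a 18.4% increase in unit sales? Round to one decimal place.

+47.4%

Total contribution margin = 237,550 × €79.12 = €18,794,956.00.
EBIT = €18,794,956.00 − €6,032,600 = €12,762,356.00.
After interest of €5,472,000.00, pre-tax earnings = €7,290,356.00.
Degree of combined leverage = contribution ÷ (EBIT − I) = €18,794,956.00 ÷ €7,290,356.00 = 2.5781.
EPS therefore changes by 2.5781 × (+18.4%) = +47.4%.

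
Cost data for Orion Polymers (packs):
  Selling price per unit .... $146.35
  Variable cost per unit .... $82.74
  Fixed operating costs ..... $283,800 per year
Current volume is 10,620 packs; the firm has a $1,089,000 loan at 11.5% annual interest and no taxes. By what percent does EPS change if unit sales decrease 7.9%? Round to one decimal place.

Total contribution margin = 10,620 × $63.61 = $675,538.20.
EBIT = $675,538.20 − $283,800 = $391,738.20.
Interest = $125,235.00, so EBIT − I = $266,503.20.
DCL = total CM / (EBIT − I) = $675,538.20 / $266,503.20 = 2.5348.
%ΔEPS = DCL × %ΔSales = 2.5348 × -7.9% = -20.0%.

-20.0%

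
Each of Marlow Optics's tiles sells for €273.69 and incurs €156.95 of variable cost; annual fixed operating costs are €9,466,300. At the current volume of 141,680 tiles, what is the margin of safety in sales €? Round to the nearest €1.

Each unit contributes €273.69 − €156.95 = €116.74. Break-even units = €9,466,300 ÷ €116.74 = 81,088.74; break-even revenue = 81,088.74 × €273.69 = €22,193,178.41.
Actual sales revenue = 141,680 × €273.69 = €38,776,399.20.
Margin of safety = €38,776,399.20 − €22,193,178.41 = €16,583,221.

€16,583,221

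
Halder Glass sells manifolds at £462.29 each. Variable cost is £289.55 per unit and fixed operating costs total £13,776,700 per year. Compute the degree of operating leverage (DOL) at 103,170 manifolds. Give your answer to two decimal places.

4.41

Total contribution margin = 103,170 × £172.74 = £17,821,585.80.
Subtracting fixed costs: EBIT = £17,821,585.80 − £13,776,700 = £4,044,885.80.
Degree of operating leverage = £17,821,585.80 / £4,044,885.80 = 4.4060.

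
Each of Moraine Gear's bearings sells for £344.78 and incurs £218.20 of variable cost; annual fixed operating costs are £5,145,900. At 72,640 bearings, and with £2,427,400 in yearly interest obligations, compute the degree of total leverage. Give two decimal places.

Contribution at this volume is 72,640 × £126.58 = £9,194,771.20.
Operating income = contribution − fixed costs = £9,194,771.20 − £5,145,900 = £4,048,871.20. Interest = £2,427,400.00, so EBIT − I = £1,621,471.20.
DCL = contribution ÷ (EBIT − I) = £9,194,771.20 ÷ £1,621,471.20 = 5.6706.

5.67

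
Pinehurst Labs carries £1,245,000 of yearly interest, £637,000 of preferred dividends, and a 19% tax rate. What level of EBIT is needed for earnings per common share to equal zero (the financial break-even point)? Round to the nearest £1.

£2,031,420

Grossing the preferred dividend up to pre-tax terms: £637,000 / (1 − 0.19) = £786,419.75.
Financial break-even EBIT = interest + D_p ÷ (1 − t) = £1,245,000 + £786,419.75 = £2,031,419.75.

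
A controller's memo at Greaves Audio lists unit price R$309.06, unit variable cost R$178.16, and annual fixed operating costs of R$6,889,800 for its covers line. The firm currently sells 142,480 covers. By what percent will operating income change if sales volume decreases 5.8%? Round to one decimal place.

Contribution at this volume is 142,480 × R$130.90 = R$18,650,632.00.
Operating income = contribution − fixed costs = R$18,650,632.00 − R$6,889,800 = R$11,760,832.00.
Degree of operating leverage = R$18,650,632.00 / R$11,760,832.00 = 1.5858.
Operating income changes by 1.5858 × -5.8% = -9.2%.

-9.2%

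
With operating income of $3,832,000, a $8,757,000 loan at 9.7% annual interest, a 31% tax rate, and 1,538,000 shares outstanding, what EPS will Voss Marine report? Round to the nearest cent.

$1.34

Interest = $849,429.00, so EBT = $3,832,000 − $849,429.00 = $2,982,571.00.
Net income = $2,982,571.00 × (1 − 0.31) = $2,057,973.99.
Per share: $2,057,973.99 / 1,538,000 shares = $1.34.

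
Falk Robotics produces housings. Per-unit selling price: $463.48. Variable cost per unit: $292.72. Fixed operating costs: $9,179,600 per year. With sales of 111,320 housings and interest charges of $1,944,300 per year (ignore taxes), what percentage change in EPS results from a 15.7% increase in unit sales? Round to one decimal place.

+37.8%

Total contribution margin = 111,320 × $170.76 = $19,009,003.20.
Operating income = contribution − fixed costs = $19,009,003.20 − $9,179,600 = $9,829,403.20.
After interest of $1,944,300.00, pre-tax earnings = $7,885,103.20.
DCL = total CM / (EBIT − I) = $19,009,003.20 / $7,885,103.20 = 2.4107.
%ΔEPS = DCL × %ΔSales = 2.4107 × +15.7% = +37.8%.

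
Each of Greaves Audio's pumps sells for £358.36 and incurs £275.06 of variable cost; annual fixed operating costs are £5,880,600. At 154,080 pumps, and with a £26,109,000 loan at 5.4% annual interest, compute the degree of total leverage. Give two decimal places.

Total contribution margin = 154,080 × £83.30 = £12,834,864.00.
Operating income = contribution − fixed costs = £12,834,864.00 − £5,880,600 = £6,954,264.00. Interest = £1,409,886.00, so EBIT − I = £5,544,378.00.
Degree of total leverage = total CM / (EBIT − interest) = £12,834,864.00 / £5,544,378.00 = 2.3149.

2.31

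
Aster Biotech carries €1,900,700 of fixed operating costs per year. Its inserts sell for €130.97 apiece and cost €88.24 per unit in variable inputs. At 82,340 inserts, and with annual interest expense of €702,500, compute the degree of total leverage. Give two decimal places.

Contribution at this volume is 82,340 × €42.73 = €3,518,388.20.
Subtracting fixed costs: EBIT = €3,518,388.20 − €1,900,700 = €1,617,688.20. Interest = €702,500.00.
DOL = €3,518,388.20 ÷ €1,617,688.20 = 2.1749; DFL = €1,617,688.20 ÷ €915,188.20 = 1.7676.
Combined leverage = 2.1749 × 1.7676 = 3.8444.

3.84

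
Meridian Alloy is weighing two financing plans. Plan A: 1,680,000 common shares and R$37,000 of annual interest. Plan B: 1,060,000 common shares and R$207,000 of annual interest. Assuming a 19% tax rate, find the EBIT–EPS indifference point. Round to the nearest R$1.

At indifference, (EBIT − 37,000)(1 − t)/1,680,000 = (EBIT − 207,000)(1 − t)/1,060,000.
Cancelling (1 − t) and cross-multiplying: 1,060,000·(EBIT − 37,000) = 1,680,000·(EBIT − 207,000).
EBIT × (1,680,000 − 1,060,000) = 207,000 × 1,680,000 − 37,000 × 1,060,000 = 308,540,000,000, so EBIT = 308,540,000,000 ÷ 620,000 = 497,645.16.

R$497,645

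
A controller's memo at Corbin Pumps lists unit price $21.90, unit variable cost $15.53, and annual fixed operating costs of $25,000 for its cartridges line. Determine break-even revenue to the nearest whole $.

Contribution margin per unit = $21.90 − $15.53 = $6.37, a CM ratio of $6.37 ÷ $21.90 = 0.2909.
Break-even revenue = fixed costs × price ÷ CM = $25,000 × $21.90 ÷ $6.37 = $85,950.

$85,950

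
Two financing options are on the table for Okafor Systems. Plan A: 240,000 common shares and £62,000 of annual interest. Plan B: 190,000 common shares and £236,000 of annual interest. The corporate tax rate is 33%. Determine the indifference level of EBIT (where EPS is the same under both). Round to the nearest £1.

£897,200

At indifference, (EBIT − 62,000)(1 − t)/240,000 = (EBIT − 236,000)(1 − t)/190,000.
The (1 − t) factor cancels: (EBIT − 62,000) × 190,000 = (EBIT − 236,000) × 240,000.
Solving, EBIT = (236,000·240,000 − 62,000·190,000) / (240,000 − 190,000) = 44,860,000,000 / 50,000 = 897,200.00.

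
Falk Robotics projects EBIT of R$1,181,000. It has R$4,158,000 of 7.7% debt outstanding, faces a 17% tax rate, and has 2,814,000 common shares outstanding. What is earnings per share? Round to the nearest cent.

Interest = R$320,166.00, so EBT = R$1,181,000 − R$320,166.00 = R$860,834.00.
After tax at 17%: net income = R$860,834.00 × 0.83 = R$714,492.22.
Per share: R$714,492.22 / 2,814,000 shares = R$0.25.

R$0.25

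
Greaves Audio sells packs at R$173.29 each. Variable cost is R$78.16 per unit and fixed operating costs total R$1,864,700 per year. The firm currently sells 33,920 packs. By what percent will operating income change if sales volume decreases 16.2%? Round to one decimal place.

-38.4%

Contribution at this volume is 33,920 × R$95.13 = R$3,226,809.60.
EBIT = R$3,226,809.60 − R$1,864,700 = R$1,362,109.60.
DOL = contribution ÷ EBIT = R$3,226,809.60 ÷ R$1,362,109.60 = 2.3690.
Operating income changes by 2.3690 × -16.2% = -38.4%.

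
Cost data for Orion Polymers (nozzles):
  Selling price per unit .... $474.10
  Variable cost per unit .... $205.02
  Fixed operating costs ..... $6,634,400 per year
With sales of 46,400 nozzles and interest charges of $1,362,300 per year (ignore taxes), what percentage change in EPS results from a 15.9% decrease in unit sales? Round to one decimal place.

-44.2%

Contribution at this volume is 46,400 × $269.08 = $12,485,312.00.
EBIT = $12,485,312.00 − $6,634,400 = $5,850,912.00.
Interest = $1,362,300.00, so EBIT − I = $4,488,612.00.
Degree of combined leverage = contribution ÷ (EBIT − I) = $12,485,312.00 ÷ $4,488,612.00 = 2.7816.
EPS therefore changes by 2.7816 × (-15.9%) = -44.2%.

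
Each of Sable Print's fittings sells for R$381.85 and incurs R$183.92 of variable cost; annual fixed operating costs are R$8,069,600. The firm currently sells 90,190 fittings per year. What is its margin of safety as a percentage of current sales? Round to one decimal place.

54.8%

Unit CM = price − variable cost = R$381.85 − R$183.92 = R$197.93. Break-even units = R$8,069,600 ÷ R$197.93 = 40,769.97; break-even revenue = 40,769.97 × R$381.85 = R$15,568,012.73.
Actual sales revenue = 90,190 × R$381.85 = R$34,439,051.50.
Margin of safety = (R$34,439,051.50 − R$15,568,012.73) ÷ R$34,439,051.50 = 54.8%.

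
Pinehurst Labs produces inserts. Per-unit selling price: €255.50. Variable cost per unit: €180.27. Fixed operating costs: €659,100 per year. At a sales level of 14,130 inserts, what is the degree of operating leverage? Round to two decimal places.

Contribution at this volume is 14,130 × €75.23 = €1,062,999.90.
Operating income = contribution − fixed costs = €1,062,999.90 − €659,100 = €403,899.90.
DOL = contribution ÷ EBIT = €1,062,999.90 ÷ €403,899.90 = 2.6318.

2.63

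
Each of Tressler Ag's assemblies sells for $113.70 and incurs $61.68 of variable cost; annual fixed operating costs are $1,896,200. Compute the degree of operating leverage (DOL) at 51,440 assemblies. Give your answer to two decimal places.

3.43

Total contribution margin = 51,440 × $52.02 = $2,675,908.80.
EBIT = $2,675,908.80 − $1,896,200 = $779,708.80.
DOL = contribution ÷ EBIT = $2,675,908.80 ÷ $779,708.80 = 3.4319.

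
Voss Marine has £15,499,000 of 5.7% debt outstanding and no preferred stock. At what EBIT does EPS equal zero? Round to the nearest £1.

Annual interest = 5.7% × £15,499,000 = £883,443.00.
With no preferred dividends, EPS = 0 when EBIT exactly covers interest, so the financial break-even EBIT is £883,443.00.

£883,443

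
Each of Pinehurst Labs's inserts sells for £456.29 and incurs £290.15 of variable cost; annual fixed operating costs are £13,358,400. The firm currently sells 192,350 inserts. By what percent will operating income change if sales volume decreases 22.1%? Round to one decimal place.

-38.0%

Contribution at this volume is 192,350 × £166.14 = £31,957,029.00.
Subtracting fixed costs: EBIT = £31,957,029.00 − £13,358,400 = £18,598,629.00.
Degree of operating leverage = £31,957,029.00 / £18,598,629.00 = 1.7182.
So EBIT moves 1.7182 × (-22.1%) = -38.0%.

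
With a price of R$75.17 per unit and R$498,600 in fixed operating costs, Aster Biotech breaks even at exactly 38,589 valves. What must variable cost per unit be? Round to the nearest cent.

R$62.25

At break-even, FC = Q × (P − VC), so P − VC = R$498,600 ÷ 38,589 = R$12.9208.
Variable cost per unit = R$75.17 − R$12.9208 = R$62.25.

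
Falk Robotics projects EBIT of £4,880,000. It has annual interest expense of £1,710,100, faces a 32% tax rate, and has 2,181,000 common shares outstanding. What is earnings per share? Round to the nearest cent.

£0.99

Interest = £1,710,100.00, so EBT = £4,880,000 − £1,710,100.00 = £3,169,900.00.
Net income = £3,169,900.00 × (1 − 0.32) = £2,155,532.00.
EPS = £2,155,532.00 ÷ 2,181,000 = £0.99.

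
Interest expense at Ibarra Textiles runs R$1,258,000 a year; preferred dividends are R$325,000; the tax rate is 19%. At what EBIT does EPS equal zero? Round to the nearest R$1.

R$1,659,235

Grossing the preferred dividend up to pre-tax terms: R$325,000 / (1 − 0.19) = R$401,234.57.
EPS = 0 when EBIT covers interest plus the pre-tax preferred burden: R$1,258,000 + R$401,234.57 = R$1,659,234.57.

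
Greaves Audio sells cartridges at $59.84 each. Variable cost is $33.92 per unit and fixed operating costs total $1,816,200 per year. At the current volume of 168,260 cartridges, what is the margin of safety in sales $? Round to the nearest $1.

$5,875,723

Unit CM = price − variable cost = $59.84 − $33.92 = $25.92. Break-even units = $1,816,200 ÷ $25.92 = 70,069.44; break-even revenue = 70,069.44 × $59.84 = $4,192,955.56.
Current sales = 168,260 × $59.84 = $10,068,678.40.
Margin of safety = $10,068,678.40 − $4,192,955.56 = $5,875,723.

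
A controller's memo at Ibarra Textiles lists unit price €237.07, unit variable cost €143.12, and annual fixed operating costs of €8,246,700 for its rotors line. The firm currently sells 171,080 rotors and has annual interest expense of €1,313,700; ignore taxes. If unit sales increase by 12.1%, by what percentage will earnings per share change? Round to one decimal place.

+29.9%

Contribution at this volume is 171,080 × €93.95 = €16,072,966.00.
Operating income = contribution − fixed costs = €16,072,966.00 − €8,246,700 = €7,826,266.00.
After interest of €1,313,700.00, pre-tax earnings = €6,512,566.00.
Degree of combined leverage = contribution ÷ (EBIT − I) = €16,072,966.00 ÷ €6,512,566.00 = 2.4680.
%ΔEPS = DCL × %ΔSales = 2.4680 × +12.1% = +29.9%.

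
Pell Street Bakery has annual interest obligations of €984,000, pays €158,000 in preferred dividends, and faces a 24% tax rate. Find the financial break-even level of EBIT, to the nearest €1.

Preferred dividends are paid after tax, so their pre-tax equivalent is €158,000 ÷ (1 − 0.24) = €207,894.74.
Financial break-even EBIT = interest + D_p ÷ (1 − t) = €984,000 + €207,894.74 = €1,191,894.74.

€1,191,895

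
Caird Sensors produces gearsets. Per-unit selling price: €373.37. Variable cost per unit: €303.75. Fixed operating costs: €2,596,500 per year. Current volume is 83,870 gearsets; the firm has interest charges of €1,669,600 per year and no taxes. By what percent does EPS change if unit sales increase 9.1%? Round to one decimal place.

Contribution at this volume is 83,870 × €69.62 = €5,839,029.40.
Subtracting fixed costs: EBIT = €5,839,029.40 − €2,596,500 = €3,242,529.40.
Interest = €1,669,600.00, so EBIT − I = €1,572,929.40.
Degree of combined leverage = contribution ÷ (EBIT − I) = €5,839,029.40 ÷ €1,572,929.40 = 3.7122.
%ΔEPS = DCL × %ΔSales = 3.7122 × +9.1% = +33.8%.

+33.8%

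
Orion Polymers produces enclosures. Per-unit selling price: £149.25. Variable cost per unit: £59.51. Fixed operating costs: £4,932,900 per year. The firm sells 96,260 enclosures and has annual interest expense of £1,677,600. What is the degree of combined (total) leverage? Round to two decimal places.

4.26

Contribution at this volume is 96,260 × £89.74 = £8,638,372.40.
Subtracting fixed costs: EBIT = £8,638,372.40 − £4,932,900 = £3,705,472.40. Interest = £1,677,600.00, so EBIT − I = £2,027,872.40.
Degree of total leverage = total CM / (EBIT − interest) = £8,638,372.40 / £2,027,872.40 = 4.2598.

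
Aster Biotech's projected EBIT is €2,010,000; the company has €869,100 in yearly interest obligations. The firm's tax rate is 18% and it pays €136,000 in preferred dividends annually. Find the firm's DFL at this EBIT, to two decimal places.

2.06

Interest = €869,100.00.
Pre-tax preferred-dividend burden = €136,000 ÷ (1 − 0.18) = €165,853.66.
DFL = EBIT ÷ [EBIT − I − D_p/(1−t)] = €2,010,000 ÷ [€2,010,000 − €869,100.00 − €165,853.66] = €2,010,000 ÷ €975,046.34 = 2.0614.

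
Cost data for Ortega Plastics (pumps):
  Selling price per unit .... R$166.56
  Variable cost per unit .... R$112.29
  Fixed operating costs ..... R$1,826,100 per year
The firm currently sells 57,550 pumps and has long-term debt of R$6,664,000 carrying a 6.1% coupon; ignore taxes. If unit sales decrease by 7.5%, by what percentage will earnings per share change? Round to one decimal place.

Total contribution margin = 57,550 × R$54.27 = R$3,123,238.50.
Operating income = contribution − fixed costs = R$3,123,238.50 − R$1,826,100 = R$1,297,138.50.
Interest = R$406,504.00, so EBIT − I = R$890,634.50.
DCL = total CM / (EBIT − I) = R$3,123,238.50 / R$890,634.50 = 3.5068.
EPS therefore changes by 3.5068 × (-7.5%) = -26.3%.

-26.3%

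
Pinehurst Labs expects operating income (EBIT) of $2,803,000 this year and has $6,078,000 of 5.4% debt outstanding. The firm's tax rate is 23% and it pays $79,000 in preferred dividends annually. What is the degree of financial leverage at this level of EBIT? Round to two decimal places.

1.18

Annual interest charges come to $328,212.00.
Pre-tax preferred-dividend burden = $79,000 ÷ (1 − 0.23) = $102,597.40.
DFL = EBIT ÷ [EBIT − I − D_p/(1−t)] = $2,803,000 ÷ [$2,803,000 − $328,212.00 − $102,597.40] = $2,803,000 ÷ $2,372,190.60 = 1.1816.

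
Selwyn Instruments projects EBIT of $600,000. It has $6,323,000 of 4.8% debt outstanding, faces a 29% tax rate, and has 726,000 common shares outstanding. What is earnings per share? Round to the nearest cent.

$0.29

Interest = $303,504.00, so EBT = $600,000 − $303,504.00 = $296,496.00.
Net income = $296,496.00 × (1 − 0.29) = $210,512.16.
Per share: $210,512.16 / 726,000 shares = $0.29.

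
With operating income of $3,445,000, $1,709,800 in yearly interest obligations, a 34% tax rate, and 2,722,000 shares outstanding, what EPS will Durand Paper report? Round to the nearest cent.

Interest = $1,709,800.00, so EBT = $3,445,000 − $1,709,800.00 = $1,735,200.00.
Net income = $1,735,200.00 × (1 − 0.34) = $1,145,232.00.
Per share: $1,145,232.00 / 2,722,000 shares = $0.42.

$0.42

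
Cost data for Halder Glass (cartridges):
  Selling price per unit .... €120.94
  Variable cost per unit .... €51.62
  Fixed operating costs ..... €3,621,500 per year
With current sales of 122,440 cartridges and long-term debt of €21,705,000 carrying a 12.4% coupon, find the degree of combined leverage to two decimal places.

3.90

At 122,440 units, contribution = 122,440 × €69.32 = €8,487,540.80.
Subtracting fixed costs: EBIT = €8,487,540.80 − €3,621,500 = €4,866,040.80. Interest = €2,691,420.00, so EBIT − I = €2,174,620.80.
DCL = contribution ÷ (EBIT − I) = €8,487,540.80 ÷ €2,174,620.80 = 3.9030.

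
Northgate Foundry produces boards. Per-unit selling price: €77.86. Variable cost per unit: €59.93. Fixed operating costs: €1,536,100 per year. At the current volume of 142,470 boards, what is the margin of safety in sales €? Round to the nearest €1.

Unit CM = price − variable cost = €77.86 − €59.93 = €17.93. Break-even units = €1,536,100 ÷ €17.93 = 85,672.06; break-even revenue = 85,672.06 × €77.86 = €6,670,426.44.
Actual sales revenue = 142,470 × €77.86 = €11,092,714.20.
Margin of safety = €11,092,714.20 − €6,670,426.44 = €4,422,288.

€4,422,288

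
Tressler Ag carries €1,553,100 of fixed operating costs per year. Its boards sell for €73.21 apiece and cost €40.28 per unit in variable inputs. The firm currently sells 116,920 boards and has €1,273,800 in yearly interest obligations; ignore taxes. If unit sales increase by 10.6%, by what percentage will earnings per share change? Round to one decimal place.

Total contribution margin = 116,920 × €32.93 = €3,850,175.60.
Subtracting fixed costs: EBIT = €3,850,175.60 − €1,553,100 = €2,297,075.60.
Interest = €1,273,800.00, so EBIT − I = €1,023,275.60.
DCL = total CM / (EBIT − I) = €3,850,175.60 / €1,023,275.60 = 3.7626.
%ΔEPS = DCL × %ΔSales = 3.7626 × +10.6% = +39.9%.

+39.9%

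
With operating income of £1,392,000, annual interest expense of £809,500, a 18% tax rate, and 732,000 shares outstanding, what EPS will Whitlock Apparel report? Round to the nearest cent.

£0.65

Pre-tax income = £1,392,000 − £809,500.00 = £582,500.00.
After tax at 18%: net income = £582,500.00 × 0.82 = £477,650.00.
Per share: £477,650.00 / 732,000 shares = £0.65.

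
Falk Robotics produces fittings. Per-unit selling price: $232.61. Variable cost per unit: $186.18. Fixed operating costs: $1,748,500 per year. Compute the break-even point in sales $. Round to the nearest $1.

Contribution margin per unit = $232.61 − $186.18 = $46.43, a CM ratio of $46.43 ÷ $232.61 = 0.1996.
Break-even sales = FC ÷ CM ratio = $1,748,500 × $232.61 / $46.43 = $8,759,823.

$8,759,823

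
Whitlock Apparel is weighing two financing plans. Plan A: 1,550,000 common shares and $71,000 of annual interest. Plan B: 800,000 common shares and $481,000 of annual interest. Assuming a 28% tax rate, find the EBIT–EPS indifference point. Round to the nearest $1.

Set EPS_A = EPS_B: (EBIT − $71,000)(1 − 0.28) ÷ 1,550,000 = (EBIT − $481,000)(1 − 0.28) ÷ 800,000.
The (1 − t) factor cancels: (EBIT − 71,000) × 800,000 = (EBIT − 481,000) × 1,550,000.
EBIT × (1,550,000 − 800,000) = 481,000 × 1,550,000 − 71,000 × 800,000 = 688,750,000,000, so EBIT = 688,750,000,000 ÷ 750,000 = 918,333.33.

$918,333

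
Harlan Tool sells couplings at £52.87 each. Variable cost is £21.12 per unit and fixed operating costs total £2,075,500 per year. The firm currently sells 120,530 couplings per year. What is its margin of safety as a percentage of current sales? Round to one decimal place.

Each unit contributes £52.87 − £21.12 = £31.75. Break-even units = £2,075,500 ÷ £31.75 = 65,370.08; break-even revenue = 65,370.08 × £52.87 = £3,456,116.06.
Current sales = 120,530 × £52.87 = £6,372,421.10.
Margin of safety = (£6,372,421.10 − £3,456,116.06) ÷ £6,372,421.10 = 45.8%.

45.8%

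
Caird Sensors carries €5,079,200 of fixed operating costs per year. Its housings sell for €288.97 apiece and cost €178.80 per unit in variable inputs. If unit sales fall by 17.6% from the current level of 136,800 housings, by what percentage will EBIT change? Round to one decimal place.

-26.5%

Contribution at this volume is 136,800 × €110.17 = €15,071,256.00.
EBIT = €15,071,256.00 − €5,079,200 = €9,992,056.00.
DOL = contribution ÷ EBIT = €15,071,256.00 ÷ €9,992,056.00 = 1.5083.
%ΔEBIT = DOL × %ΔSales = 1.5083 × -17.6% = -26.5%.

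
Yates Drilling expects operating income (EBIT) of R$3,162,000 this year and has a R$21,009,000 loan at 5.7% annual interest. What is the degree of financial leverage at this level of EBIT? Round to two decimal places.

1.61

Annual interest charges come to R$1,197,513.00.
Degree of financial leverage = EBIT / (EBIT − interest) = R$3,162,000 / R$1,964,487.00 = 1.6096.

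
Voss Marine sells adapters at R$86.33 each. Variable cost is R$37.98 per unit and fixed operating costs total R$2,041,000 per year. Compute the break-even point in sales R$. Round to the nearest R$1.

R$3,644,251

Contribution margin per unit = R$86.33 − R$37.98 = R$48.35, a CM ratio of R$48.35 ÷ R$86.33 = 0.5601.
Break-even sales = FC ÷ CM ratio = R$2,041,000 × R$86.33 / R$48.35 = R$3,644,251.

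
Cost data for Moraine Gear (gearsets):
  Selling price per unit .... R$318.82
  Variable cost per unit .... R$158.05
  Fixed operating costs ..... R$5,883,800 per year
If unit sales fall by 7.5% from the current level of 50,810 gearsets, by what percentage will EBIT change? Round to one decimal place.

-26.8%

Contribution at this volume is 50,810 × R$160.77 = R$8,168,723.70.
Operating income = contribution − fixed costs = R$8,168,723.70 − R$5,883,800 = R$2,284,923.70.
Degree of operating leverage = R$8,168,723.70 / R$2,284,923.70 = 3.5751.
%ΔEBIT = DOL × %ΔSales = 3.5751 × -7.5% = -26.8%.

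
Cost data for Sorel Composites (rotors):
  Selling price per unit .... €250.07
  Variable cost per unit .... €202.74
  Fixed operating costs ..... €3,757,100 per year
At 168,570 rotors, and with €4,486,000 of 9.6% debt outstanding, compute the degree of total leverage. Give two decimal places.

Contribution at this volume is 168,570 × €47.33 = €7,978,418.10.
Operating income = contribution − fixed costs = €7,978,418.10 − €3,757,100 = €4,221,318.10. Interest = €430,656.00.
DOL = €7,978,418.10 ÷ €4,221,318.10 = 1.8900; DFL = €4,221,318.10 ÷ €3,790,662.10 = 1.1136.
Combined leverage = 1.8900 × 1.1136 = 2.1047.

2.10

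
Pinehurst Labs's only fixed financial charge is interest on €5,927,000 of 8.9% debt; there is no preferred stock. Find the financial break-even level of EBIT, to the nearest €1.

€527,503

Annual interest = 8.9% × €5,927,000 = €527,503.00.
With no preferred dividends, EPS = 0 when EBIT exactly covers interest, so the financial break-even EBIT is €527,503.00.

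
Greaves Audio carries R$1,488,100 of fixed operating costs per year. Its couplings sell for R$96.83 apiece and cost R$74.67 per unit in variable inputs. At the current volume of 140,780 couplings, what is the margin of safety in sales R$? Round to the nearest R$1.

R$7,129,348

Each unit contributes R$96.83 − R$74.67 = R$22.16. Break-even units = R$1,488,100 ÷ R$22.16 = 67,152.53; break-even revenue = 67,152.53 × R$96.83 = R$6,502,379.20.
Current sales = 140,780 × R$96.83 = R$13,631,727.40.
Margin of safety = R$13,631,727.40 − R$6,502,379.20 = R$7,129,348.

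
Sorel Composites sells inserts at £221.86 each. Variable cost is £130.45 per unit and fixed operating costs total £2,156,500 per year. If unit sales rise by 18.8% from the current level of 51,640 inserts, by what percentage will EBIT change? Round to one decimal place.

Contribution at this volume is 51,640 × £91.41 = £4,720,412.40.
Operating income = contribution − fixed costs = £4,720,412.40 − £2,156,500 = £2,563,912.40.
Degree of operating leverage = £4,720,412.40 / £2,563,912.40 = 1.8411.
So EBIT moves 1.8411 × (+18.8%) = +34.6%.

+34.6%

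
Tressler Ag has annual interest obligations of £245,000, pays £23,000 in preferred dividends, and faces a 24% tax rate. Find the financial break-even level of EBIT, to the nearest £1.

£275,263

Preferred dividends are paid after tax, so their pre-tax equivalent is £23,000 ÷ (1 − 0.24) = £30,263.16.
Financial break-even EBIT = interest + D_p ÷ (1 − t) = £245,000 + £30,263.16 = £275,263.16.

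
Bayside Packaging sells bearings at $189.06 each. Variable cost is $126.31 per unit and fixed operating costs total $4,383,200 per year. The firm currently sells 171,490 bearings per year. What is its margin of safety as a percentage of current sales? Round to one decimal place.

Contribution margin per unit = $189.06 − $126.31 = $62.75. Break-even units = $4,383,200 ÷ $62.75 = 69,851.79; break-even revenue = 69,851.79 × $189.06 = $13,206,179.95.
Current sales = 171,490 × $189.06 = $32,421,899.40.
Margin of safety = ($32,421,899.40 − $13,206,179.95) ÷ $32,421,899.40 = 59.3%.

59.3%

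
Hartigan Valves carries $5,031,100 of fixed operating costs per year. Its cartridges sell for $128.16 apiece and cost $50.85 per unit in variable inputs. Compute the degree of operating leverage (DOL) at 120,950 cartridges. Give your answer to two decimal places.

Contribution at this volume is 120,950 × $77.31 = $9,350,644.50.
Operating income = contribution − fixed costs = $9,350,644.50 − $5,031,100 = $4,319,544.50.
DOL = contribution ÷ EBIT = $9,350,644.50 ÷ $4,319,544.50 = 2.1647.

2.16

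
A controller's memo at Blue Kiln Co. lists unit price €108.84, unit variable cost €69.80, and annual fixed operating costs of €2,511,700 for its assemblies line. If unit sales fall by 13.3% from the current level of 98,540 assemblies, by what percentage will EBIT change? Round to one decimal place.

-38.3%

Contribution at this volume is 98,540 × €39.04 = €3,847,001.60.
EBIT = €3,847,001.60 − €2,511,700 = €1,335,301.60.
Degree of operating leverage = €3,847,001.60 / €1,335,301.60 = 2.8810.
%ΔEBIT = DOL × %ΔSales = 2.8810 × -13.3% = -38.3%.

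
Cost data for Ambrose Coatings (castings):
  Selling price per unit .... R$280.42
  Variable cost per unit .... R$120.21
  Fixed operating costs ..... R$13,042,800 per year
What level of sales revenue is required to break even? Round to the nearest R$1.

Contribution margin per unit = R$280.42 − R$120.21 = R$160.21, a CM ratio of R$160.21 ÷ R$280.42 = 0.5713.
Break-even revenue = fixed costs × price ÷ CM = R$13,042,800 × R$280.42 ÷ R$160.21 = R$22,829,174.

R$22,829,174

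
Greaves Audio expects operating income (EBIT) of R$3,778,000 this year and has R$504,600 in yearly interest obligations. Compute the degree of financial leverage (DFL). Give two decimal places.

Annual interest charges come to R$504,600.00.
DFL = EBIT ÷ (EBIT − I) = R$3,778,000 ÷ (R$3,778,000 − R$504,600.00) = R$3,778,000 ÷ R$3,273,400.00 = 1.1542.

1.15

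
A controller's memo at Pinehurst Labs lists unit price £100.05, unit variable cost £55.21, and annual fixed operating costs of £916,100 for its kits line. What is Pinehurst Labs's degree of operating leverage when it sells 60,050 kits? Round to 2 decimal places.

1.52

At 60,050 units, contribution = 60,050 × £44.84 = £2,692,642.00.
EBIT = £2,692,642.00 − £916,100 = £1,776,542.00.
So DOL = total CM / EBIT = £2,692,642.00 / £1,776,542.00 = 1.5157.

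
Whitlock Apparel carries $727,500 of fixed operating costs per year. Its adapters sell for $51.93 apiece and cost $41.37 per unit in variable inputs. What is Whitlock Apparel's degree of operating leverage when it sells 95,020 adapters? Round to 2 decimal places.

3.64

Contribution at this volume is 95,020 × $10.56 = $1,003,411.20.
Operating income = contribution − fixed costs = $1,003,411.20 − $727,500 = $275,911.20.
DOL = contribution ÷ EBIT = $1,003,411.20 ÷ $275,911.20 = 3.6367.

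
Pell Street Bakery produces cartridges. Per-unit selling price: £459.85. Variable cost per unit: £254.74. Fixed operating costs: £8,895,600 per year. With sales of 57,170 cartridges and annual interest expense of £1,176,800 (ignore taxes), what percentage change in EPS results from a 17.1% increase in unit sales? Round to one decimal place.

At 57,170 units, contribution = 57,170 × £205.11 = £11,726,138.70.
Subtracting fixed costs: EBIT = £11,726,138.70 − £8,895,600 = £2,830,538.70.
After interest of £1,176,800.00, pre-tax earnings = £1,653,738.70.
DCL = total CM / (EBIT − I) = £11,726,138.70 / £1,653,738.70 = 7.0907.
%ΔEPS = DCL × %ΔSales = 7.0907 × +17.1% = +121.3%.

+121.3%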